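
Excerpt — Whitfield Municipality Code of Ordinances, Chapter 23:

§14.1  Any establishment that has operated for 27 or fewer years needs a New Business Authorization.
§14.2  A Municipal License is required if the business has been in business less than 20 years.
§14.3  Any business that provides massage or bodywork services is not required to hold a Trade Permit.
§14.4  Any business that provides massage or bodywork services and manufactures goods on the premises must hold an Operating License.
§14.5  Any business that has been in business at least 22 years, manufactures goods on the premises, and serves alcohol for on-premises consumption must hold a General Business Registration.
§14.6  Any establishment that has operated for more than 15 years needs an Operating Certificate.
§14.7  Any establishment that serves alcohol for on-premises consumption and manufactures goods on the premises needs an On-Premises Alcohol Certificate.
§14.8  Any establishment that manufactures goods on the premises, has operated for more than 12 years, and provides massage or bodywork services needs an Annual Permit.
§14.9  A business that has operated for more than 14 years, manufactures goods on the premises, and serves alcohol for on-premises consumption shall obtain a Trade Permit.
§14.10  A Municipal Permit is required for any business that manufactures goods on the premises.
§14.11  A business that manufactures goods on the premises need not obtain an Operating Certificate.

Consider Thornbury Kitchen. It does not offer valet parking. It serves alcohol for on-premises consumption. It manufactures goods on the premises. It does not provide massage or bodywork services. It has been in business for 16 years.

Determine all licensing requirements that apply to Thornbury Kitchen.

§14.1 years in business 16 ≤ 27 → New Business Authorization required.
§14.2 years in business 16 < 20 → Municipal License required.
§14.3 does not provide massage or bodywork services → Trade Permit exemption does not apply.
§14.4 does not provide massage or bodywork services; manufactures goods on the premises → Operating License not required.
§14.5 years in business 16 < 22; manufactures goods on the premises; serves alcohol for on-premises consumption → General Business Registration not required.
§14.6 years in business 16 > 15 → Operating Certificate required.
§14.7 serves alcohol for on-premises consumption; manufactures goods on the premises → On-Premises Alcohol Certificate required.
§14.8 manufactures goods on the premises; years in business 16 > 12; does not provide massage or bodywork services → Annual Permit not required.
§14.9 years in business 16 > 14; manufactures goods on the premises; serves alcohol for on-premises consumption → Trade Permit required.
§14.10 manufactures goods on the premises → Municipal Permit required.
§14.11 manufactures goods on the premises → exempt from Operating Certificate.

Municipal License, Municipal Permit, New Business Authorization, On-Premises Alcohol Certificate, Trade Permit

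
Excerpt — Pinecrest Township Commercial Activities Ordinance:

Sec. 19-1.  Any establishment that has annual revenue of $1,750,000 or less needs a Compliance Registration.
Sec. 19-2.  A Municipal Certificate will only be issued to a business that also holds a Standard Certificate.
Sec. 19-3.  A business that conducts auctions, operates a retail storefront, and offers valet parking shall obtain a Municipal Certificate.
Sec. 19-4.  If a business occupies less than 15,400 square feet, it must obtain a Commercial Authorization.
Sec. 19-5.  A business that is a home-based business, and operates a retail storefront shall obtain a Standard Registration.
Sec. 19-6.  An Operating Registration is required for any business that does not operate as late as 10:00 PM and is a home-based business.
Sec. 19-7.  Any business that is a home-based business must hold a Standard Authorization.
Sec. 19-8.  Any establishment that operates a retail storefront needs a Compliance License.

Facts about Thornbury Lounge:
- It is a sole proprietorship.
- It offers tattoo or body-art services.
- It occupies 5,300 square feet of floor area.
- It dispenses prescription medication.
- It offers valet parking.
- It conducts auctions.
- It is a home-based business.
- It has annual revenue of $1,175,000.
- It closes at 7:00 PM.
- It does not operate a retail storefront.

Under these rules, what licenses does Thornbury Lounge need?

Commercial Authorization, Compliance Registration, Operating Registration, Standard Authorization

Sec. 19-1. revenue $1,175,000 ≤ $1,750,000 → Compliance Registration required.
Sec. 19-2. Municipal Certificate is not required → no effect.
Sec. 19-3. conducts auctions; does not operate a retail storefront; offers valet parking → Municipal Certificate not required.
Sec. 19-4. floor area 5,300 square feet < 15,400 square feet → Commercial Authorization required.
Sec. 19-5. is a home-based business; does not operate a retail storefront → Standard Registration not required.
Sec. 19-6. closes 7:00 PM, at/before 10:00 PM; is a home-based business → Operating Registration required.
Sec. 19-7. is a home-based business → Standard Authorization required.
Sec. 19-8. does not operate a retail storefront → Compliance License not required.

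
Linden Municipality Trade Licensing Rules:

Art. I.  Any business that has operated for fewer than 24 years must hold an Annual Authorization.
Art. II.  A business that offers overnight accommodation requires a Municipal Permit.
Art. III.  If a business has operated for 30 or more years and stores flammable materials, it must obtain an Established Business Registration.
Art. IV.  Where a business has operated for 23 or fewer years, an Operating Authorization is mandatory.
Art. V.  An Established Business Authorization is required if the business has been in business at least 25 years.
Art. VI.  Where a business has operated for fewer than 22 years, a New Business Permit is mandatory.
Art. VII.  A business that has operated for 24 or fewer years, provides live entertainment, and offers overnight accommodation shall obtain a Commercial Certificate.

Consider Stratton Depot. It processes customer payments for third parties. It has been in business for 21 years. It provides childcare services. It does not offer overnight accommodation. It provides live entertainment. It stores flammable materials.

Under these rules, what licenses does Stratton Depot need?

Annual Authorization, New Business Permit, Operating Authorization

Art. I. years in business 21 < 24 → Annual Authorization required.
Art. II. does not offer overnight accommodation → Municipal Permit not required.
Art. III. years in business 21 < 30; stores flammable materials → Established Business Registration not required.
Art. IV. years in business 21 ≤ 23 → Operating Authorization required.
Art. V. years in business 21 < 25 → Established Business Authorization not required.
Art. VI. years in business 21 < 22 → New Business Permit required.
Art. VII. years in business 21 ≤ 24; provides live entertainment; does not offer overnight accommodation → Commercial Certificate not required.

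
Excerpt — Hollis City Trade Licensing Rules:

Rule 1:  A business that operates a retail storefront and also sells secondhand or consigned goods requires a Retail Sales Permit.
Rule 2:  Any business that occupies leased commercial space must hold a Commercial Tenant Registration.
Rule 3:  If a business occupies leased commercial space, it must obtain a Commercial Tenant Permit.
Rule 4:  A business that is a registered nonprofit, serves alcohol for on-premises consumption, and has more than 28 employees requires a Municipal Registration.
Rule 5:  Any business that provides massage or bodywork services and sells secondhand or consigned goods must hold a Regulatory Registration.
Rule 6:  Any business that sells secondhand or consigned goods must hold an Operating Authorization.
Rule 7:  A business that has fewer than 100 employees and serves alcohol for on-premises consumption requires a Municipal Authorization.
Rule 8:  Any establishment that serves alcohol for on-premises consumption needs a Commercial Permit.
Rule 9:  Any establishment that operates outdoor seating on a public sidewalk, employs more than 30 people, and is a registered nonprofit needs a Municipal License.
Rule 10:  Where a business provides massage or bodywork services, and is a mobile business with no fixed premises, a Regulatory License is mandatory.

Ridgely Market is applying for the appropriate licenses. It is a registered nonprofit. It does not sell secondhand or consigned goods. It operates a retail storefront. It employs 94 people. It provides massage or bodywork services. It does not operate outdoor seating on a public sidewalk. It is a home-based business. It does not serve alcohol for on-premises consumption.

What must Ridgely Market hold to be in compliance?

Rule 1: operates a retail storefront; does not sell secondhand or consigned goods → Retail Sales Permit not required.
Rule 2: is a home-based business (not: occupies leased commercial space) → Commercial Tenant Registration not required.
Rule 3: is a home-based business (not: occupies leased commercial space) → Commercial Tenant Permit not required.
Rule 4: is a registered nonprofit; does not serve alcohol for on-premises consumption; employees 94 > 28 → Municipal Registration not required.
Rule 5: provides massage or bodywork services; does not sell secondhand or consigned goods → Regulatory Registration not required.
Rule 6: does not sell secondhand or consigned goods → Operating Authorization not required.
Rule 7: employees 94 < 100; does not serve alcohol for on-premises consumption → Municipal Authorization not required.
Rule 8: does not serve alcohol for on-premises consumption → Commercial Permit not required.
Rule 9: does not operate outdoor seating on a public sidewalk; employees 94 > 30; is a registered nonprofit → Municipal License not required.
Rule 10: provides massage or bodywork services; is a home-based business (not: is a mobile business with no fixed premises) → Regulatory License not required.

None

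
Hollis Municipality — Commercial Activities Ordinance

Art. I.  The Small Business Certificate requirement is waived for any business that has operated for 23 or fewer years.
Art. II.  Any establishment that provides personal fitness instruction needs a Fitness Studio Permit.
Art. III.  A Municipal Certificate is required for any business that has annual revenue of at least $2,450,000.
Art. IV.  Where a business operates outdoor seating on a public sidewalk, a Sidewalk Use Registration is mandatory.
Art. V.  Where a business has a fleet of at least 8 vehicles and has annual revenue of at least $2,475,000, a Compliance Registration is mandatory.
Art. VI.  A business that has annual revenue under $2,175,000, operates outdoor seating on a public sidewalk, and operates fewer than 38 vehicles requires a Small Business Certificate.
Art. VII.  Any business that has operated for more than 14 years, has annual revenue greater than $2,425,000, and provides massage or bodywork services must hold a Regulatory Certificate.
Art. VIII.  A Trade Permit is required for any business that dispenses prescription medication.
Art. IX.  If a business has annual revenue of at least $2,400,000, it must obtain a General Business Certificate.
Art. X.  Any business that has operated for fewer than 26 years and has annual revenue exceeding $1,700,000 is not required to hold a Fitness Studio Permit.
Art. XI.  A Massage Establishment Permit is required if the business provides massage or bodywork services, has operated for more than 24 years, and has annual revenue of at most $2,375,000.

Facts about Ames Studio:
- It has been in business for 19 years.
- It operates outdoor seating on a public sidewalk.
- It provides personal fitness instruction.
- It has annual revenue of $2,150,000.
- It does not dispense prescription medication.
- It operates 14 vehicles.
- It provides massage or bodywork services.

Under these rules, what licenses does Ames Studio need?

Sidewalk Use Registration

Art. I. years in business 19 ≤ 23 → exempt from Small Business Certificate.
Art. II. provides personal fitness instruction → Fitness Studio Permit required.
Art. III. revenue $2,150,000 < $2,450,000 → Municipal Certificate not required.
Art. IV. operates outdoor seating on a public sidewalk → Sidewalk Use Registration required.
Art. V. vehicles 14 ≥ 8; revenue $2,150,000 < $2,475,000 → Compliance Registration not required.
Art. VI. revenue $2,150,000 < $2,175,000; operates outdoor seating on a public sidewalk; vehicles 14 < 38 → Small Business Certificate required.
Art. VII. years in business 19 > 14; revenue $2,150,000 ≤ $2,425,000; provides massage or bodywork services → Regulatory Certificate not required.
Art. VIII. does not dispense prescription medication → Trade Permit not required.
Art. IX. revenue $2,150,000 < $2,400,000 → General Business Certificate not required.
Art. X. years in business 19 < 26; revenue $2,150,000 > $1,700,000 → exempt from Fitness Studio Permit.
Art. XI. provides massage or bodywork services; years in business 19 ≤ 24; revenue $2,150,000 ≤ $2,375,000 → Massage Establishment Permit not required.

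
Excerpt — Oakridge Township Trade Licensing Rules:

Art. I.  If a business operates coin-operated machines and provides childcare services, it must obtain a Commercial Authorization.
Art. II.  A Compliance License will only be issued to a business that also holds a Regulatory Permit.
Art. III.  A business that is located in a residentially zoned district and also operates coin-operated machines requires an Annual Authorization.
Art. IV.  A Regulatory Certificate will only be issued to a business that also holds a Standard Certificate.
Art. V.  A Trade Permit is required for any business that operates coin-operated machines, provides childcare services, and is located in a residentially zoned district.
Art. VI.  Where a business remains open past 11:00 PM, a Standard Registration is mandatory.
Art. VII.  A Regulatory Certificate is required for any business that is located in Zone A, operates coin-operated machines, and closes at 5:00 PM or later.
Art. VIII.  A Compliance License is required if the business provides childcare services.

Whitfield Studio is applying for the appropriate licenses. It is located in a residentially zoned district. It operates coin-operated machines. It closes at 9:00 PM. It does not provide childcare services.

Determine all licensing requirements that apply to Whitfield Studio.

Art. I. operates coin-operated machines; does not provide childcare services → Commercial Authorization not required.
Art. II. Compliance License is not required → no effect.
Art. III. is located in a residentially zoned district; operates coin-operated machines → Annual Authorization required.
Art. IV. Regulatory Certificate is not required → no effect.
Art. V. operates coin-operated machines; does not provide childcare services; is located in a residentially zoned district → Trade Permit not required.
Art. VI. closes 9:00 PM, at/before 11:00 PM → Standard Registration not required.
Art. VII. is located in a residentially zoned district (not: is located in Zone A); operates coin-operated machines; closes 9:00 PM, after 5:00 PM → Regulatory Certificate not required.
Art. VIII. does not provide childcare services → Compliance License not required.

Annual Authorization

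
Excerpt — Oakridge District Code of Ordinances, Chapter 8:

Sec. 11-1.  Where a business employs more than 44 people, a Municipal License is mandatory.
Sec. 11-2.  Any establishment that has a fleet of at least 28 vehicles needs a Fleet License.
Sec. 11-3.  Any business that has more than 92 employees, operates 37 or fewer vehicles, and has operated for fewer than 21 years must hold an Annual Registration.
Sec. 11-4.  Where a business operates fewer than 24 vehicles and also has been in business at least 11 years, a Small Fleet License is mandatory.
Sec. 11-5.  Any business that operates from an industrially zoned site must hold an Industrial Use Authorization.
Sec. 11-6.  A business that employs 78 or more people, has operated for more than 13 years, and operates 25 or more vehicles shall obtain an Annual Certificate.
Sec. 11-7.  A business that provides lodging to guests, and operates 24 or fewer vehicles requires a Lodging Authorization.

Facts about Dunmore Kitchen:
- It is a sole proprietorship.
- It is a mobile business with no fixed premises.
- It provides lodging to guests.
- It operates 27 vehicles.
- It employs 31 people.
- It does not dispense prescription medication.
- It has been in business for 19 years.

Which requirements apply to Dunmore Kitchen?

Sec. 11-1. employees 31 ≤ 44 → Municipal License not required.
Sec. 11-2. vehicles 27 < 28 → Fleet License not required.
Sec. 11-3. employees 31 ≤ 92; vehicles 27 ≤ 37; years in business 19 < 21 → Annual Registration not required.
Sec. 11-4. vehicles 27 ≥ 24; years in business 19 ≥ 11 → Small Fleet License not required.
Sec. 11-5. is a mobile business with no fixed premises (not: operates from an industrially zoned site) → Industrial Use Authorization not required.
Sec. 11-6. employees 31 < 78; years in business 19 > 13; vehicles 27 ≥ 25 → Annual Certificate not required.
Sec. 11-7. provides lodging to guests; vehicles 27 > 24 → Lodging Authorization not required.

None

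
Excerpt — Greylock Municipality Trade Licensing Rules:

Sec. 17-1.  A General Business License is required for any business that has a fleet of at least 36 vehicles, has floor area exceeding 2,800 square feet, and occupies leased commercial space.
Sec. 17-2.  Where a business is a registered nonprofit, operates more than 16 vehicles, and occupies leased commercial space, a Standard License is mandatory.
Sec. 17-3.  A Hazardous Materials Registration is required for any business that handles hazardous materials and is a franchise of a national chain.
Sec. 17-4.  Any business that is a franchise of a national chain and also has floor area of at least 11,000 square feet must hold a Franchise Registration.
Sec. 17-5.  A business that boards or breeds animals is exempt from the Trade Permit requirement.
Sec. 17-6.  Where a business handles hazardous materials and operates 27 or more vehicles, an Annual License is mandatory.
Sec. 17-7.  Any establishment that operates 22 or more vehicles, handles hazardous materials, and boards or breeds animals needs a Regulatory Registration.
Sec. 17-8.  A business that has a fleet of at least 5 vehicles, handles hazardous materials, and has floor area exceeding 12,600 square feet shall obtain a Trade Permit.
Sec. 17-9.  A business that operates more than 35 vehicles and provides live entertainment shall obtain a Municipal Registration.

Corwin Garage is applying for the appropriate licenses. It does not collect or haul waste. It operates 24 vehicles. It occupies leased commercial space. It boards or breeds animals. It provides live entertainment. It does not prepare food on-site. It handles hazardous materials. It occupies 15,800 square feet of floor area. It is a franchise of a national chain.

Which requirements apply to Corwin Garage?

Sec. 17-1. vehicles 24 < 36; floor area 15,800 square feet > 2,800 square feet; occupies leased commercial space → General Business License not required.
Sec. 17-2. is a franchise of a national chain (not: is a registered nonprofit); vehicles 24 > 16; occupies leased commercial space → Standard License not required.
Sec. 17-3. handles hazardous materials; is a franchise of a national chain → Hazardous Materials Registration required.
Sec. 17-4. is a franchise of a national chain; floor area 15,800 square feet ≥ 11,000 square feet → Franchise Registration required.
Sec. 17-5. boards or breeds animals → exempt from Trade Permit.
Sec. 17-6. handles hazardous materials; vehicles 24 < 27 → Annual License not required.
Sec. 17-7. vehicles 24 ≥ 22; handles hazardous materials; boards or breeds animals → Regulatory Registration required.
Sec. 17-8. vehicles 24 ≥ 5; handles hazardous materials; floor area 15,800 square feet > 12,600 square feet → Trade Permit required.
Sec. 17-9. vehicles 24 ≤ 35; provides live entertainment → Municipal Registration not required.

Franchise Registration, Hazardous Materials Registration, Regulatory Registration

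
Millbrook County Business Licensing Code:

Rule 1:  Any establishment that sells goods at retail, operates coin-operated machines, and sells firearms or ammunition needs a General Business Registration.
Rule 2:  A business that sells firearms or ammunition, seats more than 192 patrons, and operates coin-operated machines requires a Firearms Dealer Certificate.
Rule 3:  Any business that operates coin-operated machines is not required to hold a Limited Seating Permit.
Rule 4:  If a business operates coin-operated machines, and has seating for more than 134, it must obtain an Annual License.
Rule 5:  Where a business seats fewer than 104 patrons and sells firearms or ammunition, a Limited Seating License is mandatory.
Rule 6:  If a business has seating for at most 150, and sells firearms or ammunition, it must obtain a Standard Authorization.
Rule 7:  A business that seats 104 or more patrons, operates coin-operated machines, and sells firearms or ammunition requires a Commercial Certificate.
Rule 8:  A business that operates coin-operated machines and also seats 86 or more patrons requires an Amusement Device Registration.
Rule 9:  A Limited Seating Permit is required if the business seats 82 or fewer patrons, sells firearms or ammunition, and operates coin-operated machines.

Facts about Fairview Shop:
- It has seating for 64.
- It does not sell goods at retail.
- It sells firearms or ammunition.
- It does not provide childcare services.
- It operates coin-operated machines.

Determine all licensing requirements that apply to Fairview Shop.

Rule 1: does not sell goods at retail; operates coin-operated machines; sells firearms or ammunition → General Business Registration not required.
Rule 2: sells firearms or ammunition; seating 64 ≤ 192; operates coin-operated machines → Firearms Dealer Certificate not required.
Rule 3: operates coin-operated machines → exempt from Limited Seating Permit.
Rule 4: operates coin-operated machines; seating 64 ≤ 134 → Annual License not required.
Rule 5: seating 64 < 104; sells firearms or ammunition → Limited Seating License required.
Rule 6: seating 64 ≤ 150; sells firearms or ammunition → Standard Authorization required.
Rule 7: seating 64 < 104; operates coin-operated machines; sells firearms or ammunition → Commercial Certificate not required.
Rule 8: operates coin-operated machines; seating 64 < 86 → Amusement Device Registration not required.
Rule 9: seating 64 ≤ 82; sells firearms or ammunition; operates coin-operated machines → Limited Seating Permit required.

Limited Seating License, Standard Authorization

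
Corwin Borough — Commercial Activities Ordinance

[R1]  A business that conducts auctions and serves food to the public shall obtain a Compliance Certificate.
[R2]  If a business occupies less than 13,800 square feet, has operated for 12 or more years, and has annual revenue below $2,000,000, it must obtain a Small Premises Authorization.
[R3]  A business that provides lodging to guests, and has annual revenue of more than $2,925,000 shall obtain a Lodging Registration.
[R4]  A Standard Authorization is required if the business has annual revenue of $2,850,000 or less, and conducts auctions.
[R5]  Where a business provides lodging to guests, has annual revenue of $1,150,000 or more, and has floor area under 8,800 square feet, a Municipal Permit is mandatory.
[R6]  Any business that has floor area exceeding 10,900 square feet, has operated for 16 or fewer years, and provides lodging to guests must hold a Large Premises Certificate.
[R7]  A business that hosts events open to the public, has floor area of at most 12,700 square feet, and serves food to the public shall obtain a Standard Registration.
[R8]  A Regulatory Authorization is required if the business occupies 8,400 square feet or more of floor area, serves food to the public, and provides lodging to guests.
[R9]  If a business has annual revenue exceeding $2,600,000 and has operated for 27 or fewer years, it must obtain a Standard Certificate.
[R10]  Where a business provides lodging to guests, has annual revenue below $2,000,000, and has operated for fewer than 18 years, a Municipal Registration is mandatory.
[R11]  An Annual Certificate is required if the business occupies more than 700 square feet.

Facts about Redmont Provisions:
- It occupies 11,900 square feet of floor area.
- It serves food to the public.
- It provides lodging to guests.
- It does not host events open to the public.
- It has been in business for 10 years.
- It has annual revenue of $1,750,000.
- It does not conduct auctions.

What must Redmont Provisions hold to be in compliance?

[R1] does not conduct auctions; serves food to the public → Compliance Certificate not required.
[R2] floor area 11,900 square feet < 13,800 square feet; years in business 10 < 12; revenue $1,750,000 < $2,000,000 → Small Premises Authorization not required.
[R3] provides lodging to guests; revenue $1,750,000 ≤ $2,925,000 → Lodging Registration not required.
[R4] revenue $1,750,000 ≤ $2,850,000; does not conduct auctions → Standard Authorization not required.
[R5] provides lodging to guests; revenue $1,750,000 ≥ $1,150,000; floor area 11,900 square feet ≥ 8,800 square feet → Municipal Permit not required.
[R6] floor area 11,900 square feet > 10,900 square feet; years in business 10 ≤ 16; provides lodging to guests → Large Premises Certificate required.
[R7] does not host events open to the public; floor area 11,900 square feet ≤ 12,700 square feet; serves food to the public → Standard Registration not required.
[R8] floor area 11,900 square feet ≥ 8,400 square feet; serves food to the public; provides lodging to guests → Regulatory Authorization required.
[R9] revenue $1,750,000 ≤ $2,600,000; years in business 10 ≤ 27 → Standard Certificate not required.
[R10] provides lodging to guests; revenue $1,750,000 < $2,000,000; years in business 10 < 18 → Municipal Registration required.
[R11] floor area 11,900 square feet > 700 square feet → Annual Certificate required.

Annual Certificate, Large Premises Certificate, Municipal Registration, Regulatory Authorization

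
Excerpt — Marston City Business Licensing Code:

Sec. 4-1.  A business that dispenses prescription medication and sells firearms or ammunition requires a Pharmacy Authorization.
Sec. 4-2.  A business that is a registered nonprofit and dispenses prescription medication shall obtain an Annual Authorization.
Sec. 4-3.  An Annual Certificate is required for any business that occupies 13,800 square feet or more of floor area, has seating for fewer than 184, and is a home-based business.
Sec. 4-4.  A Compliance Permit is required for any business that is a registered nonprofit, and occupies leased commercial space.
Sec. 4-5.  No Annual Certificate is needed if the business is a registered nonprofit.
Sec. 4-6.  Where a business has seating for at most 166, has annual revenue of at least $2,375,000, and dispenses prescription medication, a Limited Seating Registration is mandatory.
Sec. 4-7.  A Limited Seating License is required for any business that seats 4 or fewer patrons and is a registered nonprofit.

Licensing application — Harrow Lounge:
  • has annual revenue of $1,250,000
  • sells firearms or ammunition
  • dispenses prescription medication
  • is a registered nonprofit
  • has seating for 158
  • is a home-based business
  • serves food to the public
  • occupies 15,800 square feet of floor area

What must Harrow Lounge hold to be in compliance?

Annual Authorization, Pharmacy Authorization

Sec. 4-1. dispenses prescription medication; sells firearms or ammunition → Pharmacy Authorization required.
Sec. 4-2. is a registered nonprofit; dispenses prescription medication → Annual Authorization required.
Sec. 4-3. floor area 15,800 square feet ≥ 13,800 square feet; seating 158 < 184; is a home-based business → Annual Certificate required.
Sec. 4-4. is a registered nonprofit; is a home-based business (not: occupies leased commercial space) → Compliance Permit not required.
Sec. 4-5. is a registered nonprofit → exempt from Annual Certificate.
Sec. 4-6. seating 158 ≤ 166; revenue $1,250,000 < $2,375,000; dispenses prescription medication → Limited Seating Registration not required.
Sec. 4-7. seating 158 > 4; is a registered nonprofit → Limited Seating License not required.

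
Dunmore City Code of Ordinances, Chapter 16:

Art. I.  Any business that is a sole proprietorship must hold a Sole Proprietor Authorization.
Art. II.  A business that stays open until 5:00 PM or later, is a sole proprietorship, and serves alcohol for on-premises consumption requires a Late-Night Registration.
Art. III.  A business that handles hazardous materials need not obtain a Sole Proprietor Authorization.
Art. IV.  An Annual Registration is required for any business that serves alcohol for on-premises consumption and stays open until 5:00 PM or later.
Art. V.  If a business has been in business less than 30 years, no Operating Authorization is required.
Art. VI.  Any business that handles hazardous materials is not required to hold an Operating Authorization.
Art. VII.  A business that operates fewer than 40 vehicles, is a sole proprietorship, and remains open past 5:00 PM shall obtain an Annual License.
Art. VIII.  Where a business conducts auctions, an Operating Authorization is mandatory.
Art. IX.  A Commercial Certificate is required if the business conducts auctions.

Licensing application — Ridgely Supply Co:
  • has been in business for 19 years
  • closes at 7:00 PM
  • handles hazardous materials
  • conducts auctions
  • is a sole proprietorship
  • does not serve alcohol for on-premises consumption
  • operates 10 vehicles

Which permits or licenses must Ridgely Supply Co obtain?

Art. I. is a sole proprietorship → Sole Proprietor Authorization required.
Art. II. closes 7:00 PM, after 5:00 PM; is a sole proprietorship; does not serve alcohol for on-premises consumption → Late-Night Registration not required.
Art. III. handles hazardous materials → exempt from Sole Proprietor Authorization.
Art. IV. does not serve alcohol for on-premises consumption; closes 7:00 PM, after 5:00 PM → Annual Registration not required.
Art. V. years in business 19 < 30 → exempt from Operating Authorization.
Art. VI. handles hazardous materials → exempt from Operating Authorization.
Art. VII. vehicles 10 < 40; is a sole proprietorship; closes 7:00 PM, after 5:00 PM → Annual License required.
Art. VIII. conducts auctions → Operating Authorization required.
Art. IX. conducts auctions → Commercial Certificate required.

Annual License, Commercial Certificate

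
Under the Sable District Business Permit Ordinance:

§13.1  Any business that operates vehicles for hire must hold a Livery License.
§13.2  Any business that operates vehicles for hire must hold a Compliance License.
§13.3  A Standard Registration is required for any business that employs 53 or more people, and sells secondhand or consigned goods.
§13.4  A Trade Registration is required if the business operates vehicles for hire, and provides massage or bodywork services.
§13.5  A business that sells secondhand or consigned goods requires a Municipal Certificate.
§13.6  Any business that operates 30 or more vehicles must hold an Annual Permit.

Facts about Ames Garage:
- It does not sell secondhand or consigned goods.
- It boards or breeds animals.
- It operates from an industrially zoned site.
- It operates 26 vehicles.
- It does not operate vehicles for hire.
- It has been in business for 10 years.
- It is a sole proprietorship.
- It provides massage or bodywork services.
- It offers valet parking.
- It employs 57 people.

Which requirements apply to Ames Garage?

None

§13.1 does not operate vehicles for hire → Livery License not required.
§13.2 does not operate vehicles for hire → Compliance License not required.
§13.3 employees 57 ≥ 53; does not sell secondhand or consigned goods → Standard Registration not required.
§13.4 does not operate vehicles for hire; provides massage or bodywork services → Trade Registration not required.
§13.5 does not sell secondhand or consigned goods → Municipal Certificate not required.
§13.6 vehicles 26 < 30 → Annual Permit not required.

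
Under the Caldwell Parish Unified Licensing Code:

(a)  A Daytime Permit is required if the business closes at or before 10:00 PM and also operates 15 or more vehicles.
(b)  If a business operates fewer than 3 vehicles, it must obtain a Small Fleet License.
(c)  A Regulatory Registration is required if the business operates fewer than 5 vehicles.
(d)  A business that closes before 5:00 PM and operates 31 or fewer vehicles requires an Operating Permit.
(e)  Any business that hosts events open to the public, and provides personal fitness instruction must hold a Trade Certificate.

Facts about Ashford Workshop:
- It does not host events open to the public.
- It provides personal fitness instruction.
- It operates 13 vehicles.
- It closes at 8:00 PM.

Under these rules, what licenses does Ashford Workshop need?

(a) closes 8:00 PM, at/before 10:00 PM; vehicles 13 < 15 → Daytime Permit not required.
(b) vehicles 13 ≥ 3 → Small Fleet License not required.
(c) vehicles 13 ≥ 5 → Regulatory Registration not required.
(d) closes 8:00 PM, after 5:00 PM; vehicles 13 ≤ 31 → Operating Permit not required.
(e) does not host events open to the public; provides personal fitness instruction → Trade Certificate not required.

None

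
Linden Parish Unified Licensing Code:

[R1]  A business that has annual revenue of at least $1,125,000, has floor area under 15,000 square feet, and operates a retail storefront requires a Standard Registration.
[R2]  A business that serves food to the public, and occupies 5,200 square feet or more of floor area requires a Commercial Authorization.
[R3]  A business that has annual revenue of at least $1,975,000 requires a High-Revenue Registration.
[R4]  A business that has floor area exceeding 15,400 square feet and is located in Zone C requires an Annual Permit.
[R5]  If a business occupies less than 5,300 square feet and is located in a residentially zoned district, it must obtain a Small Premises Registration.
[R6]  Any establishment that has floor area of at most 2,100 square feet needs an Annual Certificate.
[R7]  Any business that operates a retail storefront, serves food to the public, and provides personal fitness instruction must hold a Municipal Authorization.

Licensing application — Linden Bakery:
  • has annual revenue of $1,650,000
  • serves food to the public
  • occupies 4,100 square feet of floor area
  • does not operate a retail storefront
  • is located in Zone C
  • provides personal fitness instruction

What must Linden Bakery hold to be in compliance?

None

[R1] revenue $1,650,000 ≥ $1,125,000; floor area 4,100 square feet < 15,000 square feet; does not operate a retail storefront → Standard Registration not required.
[R2] serves food to the public; floor area 4,100 square feet < 5,200 square feet → Commercial Authorization not required.
[R3] revenue $1,650,000 < $1,975,000 → High-Revenue Registration not required.
[R4] floor area 4,100 square feet ≤ 15,400 square feet; is located in Zone C → Annual Permit not required.
[R5] floor area 4,100 square feet < 5,300 square feet; is located in Zone C (not: is located in a residentially zoned district) → Small Premises Registration not required.
[R6] floor area 4,100 square feet > 2,100 square feet → Annual Certificate not required.
[R7] does not operate a retail storefront; serves food to the public; provides personal fitness instruction → Municipal Authorization not required.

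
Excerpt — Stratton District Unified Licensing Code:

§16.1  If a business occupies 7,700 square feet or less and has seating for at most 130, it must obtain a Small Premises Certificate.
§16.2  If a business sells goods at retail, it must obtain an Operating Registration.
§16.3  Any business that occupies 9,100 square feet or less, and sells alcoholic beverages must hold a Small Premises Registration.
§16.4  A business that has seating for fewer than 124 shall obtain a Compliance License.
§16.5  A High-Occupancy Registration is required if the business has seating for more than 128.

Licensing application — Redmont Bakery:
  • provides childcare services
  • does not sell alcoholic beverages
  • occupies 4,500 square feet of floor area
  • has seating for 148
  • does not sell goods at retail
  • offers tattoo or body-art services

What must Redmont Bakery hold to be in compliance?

High-Occupancy Registration

§16.1 floor area 4,500 square feet ≤ 7,700 square feet; seating 148 > 130 → Small Premises Certificate not required.
§16.2 does not sell goods at retail → Operating Registration not required.
§16.3 floor area 4,500 square feet ≤ 9,100 square feet; does not sell alcoholic beverages → Small Premises Registration not required.
§16.4 seating 148 ≥ 124 → Compliance License not required.
§16.5 seating 148 > 128 → High-Occupancy Registration required.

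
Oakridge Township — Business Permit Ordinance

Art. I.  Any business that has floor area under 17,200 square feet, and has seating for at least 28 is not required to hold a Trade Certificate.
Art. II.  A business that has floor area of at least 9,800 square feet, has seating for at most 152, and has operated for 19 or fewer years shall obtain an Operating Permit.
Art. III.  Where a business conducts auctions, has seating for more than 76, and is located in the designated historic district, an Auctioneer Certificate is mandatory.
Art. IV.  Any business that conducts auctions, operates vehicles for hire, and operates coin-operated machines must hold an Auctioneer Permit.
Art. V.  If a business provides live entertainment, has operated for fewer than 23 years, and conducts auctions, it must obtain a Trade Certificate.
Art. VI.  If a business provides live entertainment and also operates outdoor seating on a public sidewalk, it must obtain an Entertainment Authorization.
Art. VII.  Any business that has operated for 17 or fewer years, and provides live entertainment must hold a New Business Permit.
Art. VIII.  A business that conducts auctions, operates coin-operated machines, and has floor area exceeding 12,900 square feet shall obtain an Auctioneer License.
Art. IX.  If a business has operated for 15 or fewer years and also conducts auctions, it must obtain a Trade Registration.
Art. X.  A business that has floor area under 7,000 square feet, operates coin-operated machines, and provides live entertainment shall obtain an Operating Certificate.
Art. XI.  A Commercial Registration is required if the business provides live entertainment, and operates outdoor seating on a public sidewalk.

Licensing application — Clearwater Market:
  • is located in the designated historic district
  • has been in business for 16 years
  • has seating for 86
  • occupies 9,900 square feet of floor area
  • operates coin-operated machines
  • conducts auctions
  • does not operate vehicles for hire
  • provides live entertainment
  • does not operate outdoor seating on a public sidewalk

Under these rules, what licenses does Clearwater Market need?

Auctioneer Certificate, New Business Permit, Operating Permit

Art. I. floor area 9,900 square feet < 17,200 square feet; seating 86 ≥ 28 → exempt from Trade Certificate.
Art. II. floor area 9,900 square feet ≥ 9,800 square feet; seating 86 ≤ 152; years in business 16 ≤ 19 → Operating Permit required.
Art. III. conducts auctions; seating 86 > 76; is located in the designated historic district → Auctioneer Certificate required.
Art. IV. conducts auctions; does not operate vehicles for hire; operates coin-operated machines → Auctioneer Permit not required.
Art. V. provides live entertainment; years in business 16 < 23; conducts auctions → Trade Certificate required.
Art. VI. provides live entertainment; does not operate outdoor seating on a public sidewalk → Entertainment Authorization not required.
Art. VII. years in business 16 ≤ 17; provides live entertainment → New Business Permit required.
Art. VIII. conducts auctions; operates coin-operated machines; floor area 9,900 square feet ≤ 12,900 square feet → Auctioneer License not required.
Art. IX. years in business 16 > 15; conducts auctions → Trade Registration not required.
Art. X. floor area 9,900 square feet ≥ 7,000 square feet; operates coin-operated machines; provides live entertainment → Operating Certificate not required.
Art. XI. provides live entertainment; does not operate outdoor seating on a public sidewalk → Commercial Registration not required.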